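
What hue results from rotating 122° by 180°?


New hue = (H + rotation) mod 360
New hue = (122 + 180) mod 360
= 302 mod 360
= 302°


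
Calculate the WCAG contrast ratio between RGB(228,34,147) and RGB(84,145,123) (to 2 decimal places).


Linearize each sRGB channel c=v/255: c/12.92 if c ≤ 0.04045 else ((c+0.055)/1.055)^2.4
L = 0.2126×R_lin + 0.7152×G_lin + 0.0722×B_lin
Color 1 (228,34,147):
  R=228: 228/255≈0.8941 > 0.04045 → ((0.8941+0.055)/1.055)^2.4 ≈ 0.77582
  G=34: 34/255≈0.1333 > 0.04045 → ((0.1333+0.055)/1.055)^2.4 ≈ 0.01600
  B=147: 147/255≈0.5765 > 0.04045 → ((0.5765+0.055)/1.055)^2.4 ≈ 0.29177
  L1 = 0.2126×0.77582 + 0.7152×0.01600 + 0.0722×0.29177 ≈ 0.19745
Color 2 (84,145,123):
  R=84: 84/255≈0.3294 > 0.04045 → ((0.3294+0.055)/1.055)^2.4 ≈ 0.08866
  G=145: 145/255≈0.5686 > 0.04045 → ((0.5686+0.055)/1.055)^2.4 ≈ 0.28315
  B=123: 123/255≈0.4824 > 0.04045 → ((0.4824+0.055)/1.055)^2.4 ≈ 0.19807
  L2 = 0.2126×0.08866 + 0.7152×0.28315 + 0.0722×0.19807 ≈ 0.23566
Lighter = 0.23566, Darker = 0.19745
Ratio = (L_lighter + 0.05) / (L_darker + 0.05)
Ratio = (0.23566 + 0.05) / (0.19745 + 0.05) = 0.28566 / 0.24745 ≈ 1.1544
Ratio ≈ 1.15:1


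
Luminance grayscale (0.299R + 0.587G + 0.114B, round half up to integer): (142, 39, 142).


Gray = 0.299×R + 0.587×G + 0.114×B
Gray = 0.299×142 + 0.587×39 + 0.114×142
Gray = 42.458 + 22.893 + 16.188
Gray = 81.539 → round half up → 82
Gray = 82


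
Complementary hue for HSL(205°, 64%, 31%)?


Complement = opposite side of color wheel = hue + 180°
H' = (205 + 180) mod 360 = 25°
S and L unchanged.
= HSL(25°, 64%, 31%)


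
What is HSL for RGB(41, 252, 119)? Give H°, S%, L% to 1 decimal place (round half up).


Normalize: R'=41/255≈0.1608, G'=252/255≈0.9882, B'=119/255≈0.4667
Max=252/255, Min=41/255, Δ=Max-Min=211/255
L = (Max+Min)/2 = (252+41)/510 = 293/510 = 0.57450… → L = 57.5%
L > 0.5 → S = Δ/(2-Max-Min) = 211/(510-252-41) = 211/217 = 0.97235… → S = 97.2%
(the 1/255 factors cancel in S and H, so raw channel differences can be used)
Max is G' → H = 60 × ((B-R)/Δ + 2) = 60 × ((119-41)/211 + 2)
  78/211 + 2 = 0.3696… + 2 = 2.3696…
  H = 60 × 2.3696… = 142.180…° → H = 142.2°
= HSL(142.2°, 97.2%, 57.5%)


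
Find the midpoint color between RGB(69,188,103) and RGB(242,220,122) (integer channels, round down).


Midpoint: each channel = ⌊(C₁+C₂)/2⌋
R: ⌊(69+242)/2⌋ = 155
G: ⌊(188+220)/2⌋ = 204
B: ⌊(103+122)/2⌋ = 112
= RGB(155, 204, 112)


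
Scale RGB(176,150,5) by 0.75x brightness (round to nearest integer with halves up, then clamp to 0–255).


Multiply each channel by 0.75, round half up, clamp to [0, 255]
R: 176×0.75 = 132
G: 150×0.75 = 112.5 → round → 113
B: 5×0.75 = 3.75 → round → 4
= RGB(132, 113, 4)


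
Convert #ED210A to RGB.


ED → 237 (R)
21 → 33 (G)
0A → 10 (B)
= RGB(237, 33, 10)


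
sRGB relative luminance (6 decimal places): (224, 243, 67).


Linearize each channel (sRGB transfer function): c = v/255; c_lin = c/12.92 if c ≤ 0.04045, else ((c+0.055)/1.055)^2.4
  R: 224/255 ≈ 0.878431 > 0.04045 → ((0.878431+0.055)/1.055)^2.4 ≈ 0.745404
  G: 243/255 ≈ 0.952941 > 0.04045 → ((0.952941+0.055)/1.055)^2.4 ≈ 0.896269
  B: 67/255 ≈ 0.262745 > 0.04045 → ((0.262745+0.055)/1.055)^2.4 ≈ 0.056128
R_lin = 0.745404, G_lin = 0.896269, B_lin = 0.056128
L = 0.2126×R + 0.7152×G + 0.0722×B
L = 0.2126×0.745404 + 0.7152×0.896269 + 0.0722×0.056128
L ≈ 0.803537


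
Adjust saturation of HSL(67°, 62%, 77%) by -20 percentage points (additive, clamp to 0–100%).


Original S = 62%
Adjustment = -20 percentage points
New S = 62 + (-20) = 42
Clamp to [0, 100] → 42
= HSL(67°, 42%, 77%)


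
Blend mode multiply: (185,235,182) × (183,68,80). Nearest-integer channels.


Multiply: C = A×B/255, rounded to nearest integer
R: 185×183/255 = 33855/255 ≈ 132.765 → 133
G: 235×68/255 = 15980/255 ≈ 62.667 → 63
B: 182×80/255 = 14560/255 ≈ 57.098 → 57
= RGB(133, 63, 57)


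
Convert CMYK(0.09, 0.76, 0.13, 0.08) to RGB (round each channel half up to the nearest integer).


R = 255 × (1-C) × (1-K) = 255 × 0.91 × 0.92 = 213.486 → 213
G = 255 × (1-M) × (1-K) = 255 × 0.24 × 0.92 = 56.304 → 56
B = 255 × (1-Y) × (1-K) = 255 × 0.87 × 0.92 = 204.102 → 204
= RGB(213, 56, 204)


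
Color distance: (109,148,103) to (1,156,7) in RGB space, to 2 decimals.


d = √[(R₁-R₂)² + (G₁-G₂)² + (B₁-B₂)²]
d = √[(109-1)² + (148-156)² + (103-7)²]
d = √[11664 + 64 + 9216]
d = √20944
d ≈ 144.72


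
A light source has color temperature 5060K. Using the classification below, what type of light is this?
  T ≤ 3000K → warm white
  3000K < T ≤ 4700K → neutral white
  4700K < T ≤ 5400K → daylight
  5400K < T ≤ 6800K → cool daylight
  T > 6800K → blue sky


Temperature: 5060K
4700K < 5060K ≤ 5400K → daylight
Classification: daylight


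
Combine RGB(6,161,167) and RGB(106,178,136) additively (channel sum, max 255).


Additive: each channel = min(255, C₁+C₂)
R: 6+106 = 112 → 112
G: 161+178 = 339 → 255
B: 167+136 = 303 → 255
= RGB(112, 255, 255)


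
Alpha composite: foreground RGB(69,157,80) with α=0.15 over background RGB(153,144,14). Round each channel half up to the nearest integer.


C = α×F + (1-α)×B, with 1-α = 0.85
R: 0.15×69 + 0.85×153 = 10.35 + 130.05 = 140.40 → 140
G: 0.15×157 + 0.85×144 = 23.55 + 122.40 = 145.95 → 146
B: 0.15×80 + 0.85×14 = 12.00 + 11.90 = 23.90 → 24
= RGB(140, 146, 24)


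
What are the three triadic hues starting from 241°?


Triadic: equally spaced at 120° intervals
H1 = 241°
H2 = (241 + 120) mod 360 = 1°
H3 = (241 + 240) mod 360 = 121°
Triadic = 241°, 1°, 121°


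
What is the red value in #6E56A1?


Color: #6E56A1
R = 6E = 110
G = 56 = 86
B = A1 = 161
Red = 110


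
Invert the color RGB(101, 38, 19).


Invert: (255-R, 255-G, 255-B)
R: 255-101 = 154
G: 255-38 = 217
B: 255-19 = 236
= RGB(154, 217, 236)


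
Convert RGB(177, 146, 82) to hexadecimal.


R = 177 → B1 (hex)
G = 146 → 92 (hex)
B = 82 → 52 (hex)
Hex = #B19252


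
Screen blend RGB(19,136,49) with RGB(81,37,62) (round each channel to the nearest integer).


Screen: C = 255 - (255-A)×(255-B)/255, rounded to nearest integer
R: 255 - (255-19)×(255-81)/255 = 255 - 41064/255 ≈ 255 - 161.035 = 93.965 → 94
G: 255 - (255-136)×(255-37)/255 = 255 - 25942/255 ≈ 255 - 101.733 = 153.267 → 153
B: 255 - (255-49)×(255-62)/255 = 255 - 39758/255 ≈ 255 - 155.914 = 99.086 → 99
= RGB(94, 153, 99)


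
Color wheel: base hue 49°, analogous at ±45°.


Base hue: 49°
Left analog: (49 - 45) mod 360 = 4°
Right analog: (49 + 45) mod 360 = 94°
Analogous hues = 4° and 94°


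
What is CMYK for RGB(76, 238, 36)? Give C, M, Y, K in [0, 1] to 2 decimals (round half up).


R'=76/255≈0.2980, G'=238/255≈0.9333, B'=36/255≈0.1412
K = 1 - max(R',G',B') = 1 - 238/255 = 17/255 = 0.06666… → 0.07
(1-R'-K)/(1-K) simplifies to (max-R)/max with max = 238:
C = (238-76)/238 = 162/238 = 0.68067… → 0.68
M = (238-238)/238 = 0/238 = 0 → 0.00
Y = (238-36)/238 = 202/238 = 0.84873… → 0.85
= CMYK(0.68, 0.00, 0.85, 0.07)


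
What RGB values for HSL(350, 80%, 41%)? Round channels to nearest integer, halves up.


H=350°, S=0.80, L=0.41
C = (1-|2L-1|)×S = (1-|-0.18|)×0.80 = 0.656
H' = H/60 = 350/60 ≈ 5.8333; X = C×(1-|H' mod 2 - 1|) ≈ 0.1093
m = L - C/2 = 0.41 - 0.328 = 0.082
Sector ⌊H'⌋ = 5 → (R',G',B') = (0.656, 0.0, ≈0.1093)
RGB = ((R'+m)×255, (G'+m)×255, (B'+m)×255) = (188.19, 20.91, 48.79)
Round half up → RGB(188, 21, 49)


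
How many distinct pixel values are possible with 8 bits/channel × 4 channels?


Total bits = 8 bits/channel × 4 channels = 32 bits
Distinct pixel values = 2^32
= 4,294,967,296 pixel values


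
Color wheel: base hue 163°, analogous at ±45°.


Base hue: 163°
Left analog: (163 - 45) mod 360 = 118°
Right analog: (163 + 45) mod 360 = 208°
Analogous hues = 118° and 208°


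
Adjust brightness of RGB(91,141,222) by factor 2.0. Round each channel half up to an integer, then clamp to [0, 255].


Multiply each channel by 2.0, round half up, clamp to [0, 255]
R: 91×2.0 = 182
G: 141×2.0 = 282 → clamp → 255
B: 222×2.0 = 444 → clamp → 255
= RGB(182, 255, 255)


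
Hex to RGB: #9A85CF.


9A → 154 (R)
85 → 133 (G)
CF → 207 (B)
= RGB(154, 133, 207)


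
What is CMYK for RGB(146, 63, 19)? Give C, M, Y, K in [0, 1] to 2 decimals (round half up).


R'=146/255≈0.5725, G'=63/255≈0.2471, B'=19/255≈0.0745
K = 1 - max(R',G',B') = 1 - 146/255 = 109/255 = 0.42745… → 0.43
(1-R'-K)/(1-K) simplifies to (max-R)/max with max = 146:
C = (146-146)/146 = 0/146 = 0 → 0.00
M = (146-63)/146 = 83/146 = 0.56849… → 0.57
Y = (146-19)/146 = 127/146 = 0.86986… → 0.87
= CMYK(0.00, 0.57, 0.87, 0.43)


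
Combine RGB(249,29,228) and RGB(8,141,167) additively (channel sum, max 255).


Additive: each channel = min(255, C₁+C₂)
R: 249+8 = 257 → 255
G: 29+141 = 170 → 170
B: 228+167 = 395 → 255
= RGB(255, 170, 255)


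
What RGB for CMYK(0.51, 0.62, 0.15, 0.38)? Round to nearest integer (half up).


R = 255 × (1-C) × (1-K) = 255 × 0.49 × 0.62 = 77.469 → 77
G = 255 × (1-M) × (1-K) = 255 × 0.38 × 0.62 = 60.078 → 60
B = 255 × (1-Y) × (1-K) = 255 × 0.85 × 0.62 = 134.385 → 134
= RGB(77, 60, 134)


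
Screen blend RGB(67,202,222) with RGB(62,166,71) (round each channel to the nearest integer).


Screen: C = 255 - (255-A)×(255-B)/255, rounded to nearest integer
R: 255 - (255-67)×(255-62)/255 = 255 - 36284/255 ≈ 255 - 142.290 = 112.710 → 113
G: 255 - (255-202)×(255-166)/255 = 255 - 4717/255 ≈ 255 - 18.498 = 236.502 → 237
B: 255 - (255-222)×(255-71)/255 = 255 - 6072/255 ≈ 255 - 23.812 = 231.188 → 231
= RGB(113, 237, 231)


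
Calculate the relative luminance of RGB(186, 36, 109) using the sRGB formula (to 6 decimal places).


Linearize each channel (sRGB transfer function): c = v/255; c_lin = c/12.92 if c ≤ 0.04045, else ((c+0.055)/1.055)^2.4
  R: 186/255 ≈ 0.729412 > 0.04045 → ((0.729412+0.055)/1.055)^2.4 ≈ 0.491021
  G: 36/255 ≈ 0.141176 > 0.04045 → ((0.141176+0.055)/1.055)^2.4 ≈ 0.017642
  B: 109/255 ≈ 0.427451 > 0.04045 → ((0.427451+0.055)/1.055)^2.4 ≈ 0.152926
R_lin = 0.491021, G_lin = 0.017642, B_lin = 0.152926
L = 0.2126×R + 0.7152×G + 0.0722×B
L = 0.2126×0.491021 + 0.7152×0.017642 + 0.0722×0.152926
L ≈ 0.128050


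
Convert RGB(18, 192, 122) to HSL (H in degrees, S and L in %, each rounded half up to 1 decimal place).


Normalize: R'=18/255≈0.0706, G'=192/255≈0.7529, B'=122/255≈0.4784
Max=192/255, Min=18/255, Δ=Max-Min=174/255
L = (Max+Min)/2 = (192+18)/510 = 210/510 = 0.41176… → L = 41.2%
L ≤ 0.5 → S = Δ/(Max+Min) = 174/(192+18) = 174/210 = 0.82857… → S = 82.9%
(the 1/255 factors cancel in S and H, so raw channel differences can be used)
Max is G' → H = 60 × ((B-R)/Δ + 2) = 60 × ((122-18)/174 + 2)
  104/174 + 2 = 0.5977… + 2 = 2.5977…
  H = 60 × 2.5977… = 155.862…° → H = 155.9°
= HSL(155.9°, 82.9%, 41.2%)


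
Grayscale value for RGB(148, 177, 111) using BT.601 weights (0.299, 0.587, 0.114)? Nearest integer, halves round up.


Gray = 0.299×R + 0.587×G + 0.114×B
Gray = 0.299×148 + 0.587×177 + 0.114×111
Gray = 44.252 + 103.899 + 12.654
Gray = 160.805 → round half up → 161
Gray = 161


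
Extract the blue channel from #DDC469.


Color: #DDC469
R = DD = 221
G = C4 = 196
B = 69 = 105
Blue = 105


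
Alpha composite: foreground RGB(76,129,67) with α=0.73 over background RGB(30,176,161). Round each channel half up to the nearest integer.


C = α×F + (1-α)×B, with 1-α = 0.27
R: 0.73×76 + 0.27×30 = 55.48 + 8.10 = 63.58 → 64
G: 0.73×129 + 0.27×176 = 94.17 + 47.52 = 141.69 → 142
B: 0.73×67 + 0.27×161 = 48.91 + 43.47 = 92.38 → 92
= RGB(64, 142, 92)


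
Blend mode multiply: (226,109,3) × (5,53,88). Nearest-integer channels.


Multiply: C = A×B/255, rounded to nearest integer
R: 226×5/255 = 1130/255 ≈ 4.431 → 4
G: 109×53/255 = 5777/255 ≈ 22.655 → 23
B: 3×88/255 = 264/255 ≈ 1.035 → 1
= RGB(4, 23, 1)


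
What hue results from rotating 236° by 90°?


New hue = (H + rotation) mod 360
New hue = (236 + 90) mod 360
= 326 mod 360
= 326°


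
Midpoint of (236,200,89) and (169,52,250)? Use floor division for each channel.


Midpoint: each channel = ⌊(C₁+C₂)/2⌋
R: ⌊(236+169)/2⌋ = 202
G: ⌊(200+52)/2⌋ = 126
B: ⌊(89+250)/2⌋ = 169
= RGB(202, 126, 169)


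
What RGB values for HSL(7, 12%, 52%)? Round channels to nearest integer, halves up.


H=7°, S=0.12, L=0.52
C = (1-|2L-1|)×S = (1-|0.04|)×0.12 = 0.1152
H' = H/60 = 7/60 ≈ 0.1167; X = C×(1-|H' mod 2 - 1|) = 0.01344
m = L - C/2 = 0.52 - 0.0576 = 0.4624
Sector ⌊H'⌋ = 0 → (R',G',B') = (0.1152, 0.01344, 0.0)
RGB = ((R'+m)×255, (G'+m)×255, (B'+m)×255) = (147.288, 121.3392, 117.912)
Round half up → RGB(147, 121, 118)


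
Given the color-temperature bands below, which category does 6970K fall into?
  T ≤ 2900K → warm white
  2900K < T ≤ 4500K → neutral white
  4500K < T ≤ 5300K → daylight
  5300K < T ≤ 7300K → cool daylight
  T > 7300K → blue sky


Temperature: 6970K
5300K < 6970K ≤ 7300K → cool daylight
Classification: cool daylight


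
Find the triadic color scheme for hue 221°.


Triadic: equally spaced at 120° intervals
H1 = 221°
H2 = (221 + 120) mod 360 = 341°
H3 = (221 + 240) mod 360 = 101°
Triadic = 221°, 341°, 101°


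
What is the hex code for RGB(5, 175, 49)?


R = 5 → 05 (hex)
G = 175 → AF (hex)
B = 49 → 31 (hex)
Hex = #05AF31


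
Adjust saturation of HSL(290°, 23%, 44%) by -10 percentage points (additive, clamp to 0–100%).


Original S = 23%
Adjustment = -10 percentage points
New S = 23 + (-10) = 13
Clamp to [0, 100] → 13
= HSL(290°, 13%, 44%)


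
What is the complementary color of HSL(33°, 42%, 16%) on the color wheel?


Complement = opposite side of color wheel = hue + 180°
H' = (33 + 180) mod 360 = 213°
S and L unchanged.
= HSL(213°, 42%, 16%)


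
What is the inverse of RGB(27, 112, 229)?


Invert: (255-R, 255-G, 255-B)
R: 255-27 = 228
G: 255-112 = 143
B: 255-229 = 26
= RGB(228, 143, 26)


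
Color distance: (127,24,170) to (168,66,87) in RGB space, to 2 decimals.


d = √[(R₁-R₂)² + (G₁-G₂)² + (B₁-B₂)²]
d = √[(127-168)² + (24-66)² + (170-87)²]
d = √[1681 + 1764 + 6889]
d = √10334
d ≈ 101.66


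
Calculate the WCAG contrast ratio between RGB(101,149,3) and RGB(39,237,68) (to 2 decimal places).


Linearize each sRGB channel c=v/255: c/12.92 if c ≤ 0.04045 else ((c+0.055)/1.055)^2.4
L = 0.2126×R_lin + 0.7152×G_lin + 0.0722×B_lin
Color 1 (101,149,3):
  R=101: 101/255≈0.3961 > 0.04045 → ((0.3961+0.055)/1.055)^2.4 ≈ 0.13014
  G=149: 149/255≈0.5843 > 0.04045 → ((0.5843+0.055)/1.055)^2.4 ≈ 0.30054
  B=3: 3/255≈0.0118 ≤ 0.04045 → 0.0118/12.92 ≈ 0.00091
  L1 = 0.2126×0.13014 + 0.7152×0.30054 + 0.0722×0.00091 ≈ 0.24268
Color 2 (39,237,68):
  R=39: 39/255≈0.1529 > 0.04045 → ((0.1529+0.055)/1.055)^2.4 ≈ 0.02029
  G=237: 237/255≈0.9294 > 0.04045 → ((0.9294+0.055)/1.055)^2.4 ≈ 0.84687
  B=68: 68/255≈0.2667 > 0.04045 → ((0.2667+0.055)/1.055)^2.4 ≈ 0.05781
  L2 = 0.2126×0.02029 + 0.7152×0.84687 + 0.0722×0.05781 ≈ 0.61417
Lighter = 0.61417, Darker = 0.24268
Ratio = (L_lighter + 0.05) / (L_darker + 0.05)
Ratio = (0.61417 + 0.05) / (0.24268 + 0.05) = 0.66417 / 0.29268 ≈ 2.2693
Ratio ≈ 2.27:1


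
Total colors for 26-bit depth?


Colors = 2^bits = 2^26
= 67,108,864 colors


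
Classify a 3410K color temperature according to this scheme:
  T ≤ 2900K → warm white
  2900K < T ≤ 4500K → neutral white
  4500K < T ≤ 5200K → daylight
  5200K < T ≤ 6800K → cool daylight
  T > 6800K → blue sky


Temperature: 3410K
2900K < 3410K ≤ 4500K → neutral white
Classification: neutral white


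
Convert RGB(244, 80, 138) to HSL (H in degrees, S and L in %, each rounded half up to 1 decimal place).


Normalize: R'=244/255≈0.9569, G'=80/255≈0.3137, B'=138/255≈0.5412
Max=244/255, Min=80/255, Δ=Max-Min=164/255
L = (Max+Min)/2 = (244+80)/510 = 324/510 = 0.63529… → L = 63.5%
L > 0.5 → S = Δ/(2-Max-Min) = 164/(510-244-80) = 164/186 = 0.88172… → S = 88.2%
(the 1/255 factors cancel in S and H, so raw channel differences can be used)
Max is R' → H = 60 × (((G-B)/Δ) mod 6) = 60 × (((80-138)/164) mod 6)
  (-58)/164 = -0.3536…; negative, so add 6 → 5.6463…
  H = 60 × 5.6463… = 338.780…° → H = 338.8°
= HSL(338.8°, 88.2%, 63.5%)


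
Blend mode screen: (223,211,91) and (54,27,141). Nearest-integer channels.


Screen: C = 255 - (255-A)×(255-B)/255, rounded to nearest integer
R: 255 - (255-223)×(255-54)/255 = 255 - 6432/255 ≈ 255 - 25.224 = 229.776 → 230
G: 255 - (255-211)×(255-27)/255 = 255 - 10032/255 ≈ 255 - 39.341 = 215.659 → 216
B: 255 - (255-91)×(255-141)/255 = 255 - 18696/255 ≈ 255 - 73.318 = 181.682 → 182
= RGB(230, 216, 182)


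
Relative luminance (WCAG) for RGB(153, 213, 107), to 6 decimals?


Linearize each channel (sRGB transfer function): c = v/255; c_lin = c/12.92 if c ≤ 0.04045, else ((c+0.055)/1.055)^2.4
  R: 153/255 ≈ 0.600000 > 0.04045 → ((0.600000+0.055)/1.055)^2.4 ≈ 0.318547
  G: 213/255 ≈ 0.835294 > 0.04045 → ((0.835294+0.055)/1.055)^2.4 ≈ 0.665387
  B: 107/255 ≈ 0.419608 > 0.04045 → ((0.419608+0.055)/1.055)^2.4 ≈ 0.147027
R_lin = 0.318547, G_lin = 0.665387, B_lin = 0.147027
L = 0.2126×R + 0.7152×G + 0.0722×B
L = 0.2126×0.318547 + 0.7152×0.665387 + 0.0722×0.147027
L ≈ 0.554223


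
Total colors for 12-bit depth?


Colors = 2^bits = 2^12
= 4,096 colors


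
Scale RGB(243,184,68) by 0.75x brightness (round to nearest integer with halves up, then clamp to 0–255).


Multiply each channel by 0.75, round half up, clamp to [0, 255]
R: 243×0.75 = 182.25 → round → 182
G: 184×0.75 = 138
B: 68×0.75 = 51
= RGB(182, 138, 51)


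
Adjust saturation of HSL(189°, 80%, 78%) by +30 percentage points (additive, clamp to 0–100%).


Original S = 80%
Adjustment = +30 percentage points
New S = 80 + (30) = 110
Clamp to [0, 100] → 100
= HSL(189°, 100%, 78%)


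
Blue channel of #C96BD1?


Color: #C96BD1
R = C9 = 201
G = 6B = 107
B = D1 = 209
Blue = 209


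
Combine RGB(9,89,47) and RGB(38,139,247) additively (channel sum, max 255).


Additive: each channel = min(255, C₁+C₂)
R: 9+38 = 47 → 47
G: 89+139 = 228 → 228
B: 47+247 = 294 → 255
= RGB(47, 228, 255)


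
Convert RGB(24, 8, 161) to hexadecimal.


R = 24 → 18 (hex)
G = 8 → 08 (hex)
B = 161 → A1 (hex)
Hex = #1808A1


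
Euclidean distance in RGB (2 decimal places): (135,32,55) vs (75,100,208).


d = √[(R₁-R₂)² + (G₁-G₂)² + (B₁-B₂)²]
d = √[(135-75)² + (32-100)² + (55-208)²]
d = √[3600 + 4624 + 23409]
d = √31633
d ≈ 177.86


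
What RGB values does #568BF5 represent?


56 → 86 (R)
8B → 139 (G)
F5 → 245 (B)
= RGB(86, 139, 245)


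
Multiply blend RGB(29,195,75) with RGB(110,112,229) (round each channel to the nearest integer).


Multiply: C = A×B/255, rounded to nearest integer
R: 29×110/255 = 3190/255 ≈ 12.510 → 13
G: 195×112/255 = 21840/255 ≈ 85.647 → 86
B: 75×229/255 = 17175/255 ≈ 67.353 → 67
= RGB(13, 86, 67)


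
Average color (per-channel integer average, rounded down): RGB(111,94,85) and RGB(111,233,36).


Midpoint: each channel = ⌊(C₁+C₂)/2⌋
R: ⌊(111+111)/2⌋ = 111
G: ⌊(94+233)/2⌋ = 163
B: ⌊(85+36)/2⌋ = 60
= RGB(111, 163, 60)


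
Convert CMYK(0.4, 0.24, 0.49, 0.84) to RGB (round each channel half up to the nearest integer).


R = 255 × (1-C) × (1-K) = 255 × 0.60 × 0.16 = 24.48 → 24
G = 255 × (1-M) × (1-K) = 255 × 0.76 × 0.16 = 31.008 → 31
B = 255 × (1-Y) × (1-K) = 255 × 0.51 × 0.16 = 20.808 → 21
= RGB(24, 31, 21)


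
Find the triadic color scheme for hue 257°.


Triadic: equally spaced at 120° intervals
H1 = 257°
H2 = (257 + 120) mod 360 = 17°
H3 = (257 + 240) mod 360 = 137°
Triadic = 257°, 17°, 137°


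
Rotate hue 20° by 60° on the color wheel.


New hue = (H + rotation) mod 360
New hue = (20 + 60) mod 360
= 80 mod 360
= 80°


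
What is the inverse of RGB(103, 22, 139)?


Invert: (255-R, 255-G, 255-B)
R: 255-103 = 152
G: 255-22 = 233
B: 255-139 = 116
= RGB(152, 233, 116)


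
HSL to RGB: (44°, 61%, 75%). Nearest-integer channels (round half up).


H=44°, S=0.61, L=0.75
C = (1-|2L-1|)×S = (1-|0.50|)×0.61 = 0.305
H' = H/60 = 44/60 ≈ 0.7333; X = C×(1-|H' mod 2 - 1|) ≈ 0.2237
m = L - C/2 = 0.75 - 0.1525 = 0.5975
Sector ⌊H'⌋ = 0 → (R',G',B') = (0.305, ≈0.2237, 0.0)
RGB = ((R'+m)×255, (G'+m)×255, (B'+m)×255) = (230.1375, 209.3975, 152.3625)
Round half up → RGB(230, 209, 152)


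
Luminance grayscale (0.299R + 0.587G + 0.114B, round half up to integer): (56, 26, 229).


Gray = 0.299×R + 0.587×G + 0.114×B
Gray = 0.299×56 + 0.587×26 + 0.114×229
Gray = 16.744 + 15.262 + 26.106
Gray = 58.112 → round half up → 58
Gray = 58


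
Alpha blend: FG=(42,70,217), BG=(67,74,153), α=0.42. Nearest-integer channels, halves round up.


C = α×F + (1-α)×B, with 1-α = 0.58
R: 0.42×42 + 0.58×67 = 17.64 + 38.86 = 56.50 → 57
G: 0.42×70 + 0.58×74 = 29.40 + 42.92 = 72.32 → 72
B: 0.42×217 + 0.58×153 = 91.14 + 88.74 = 179.88 → 180
= RGB(57, 72, 180)


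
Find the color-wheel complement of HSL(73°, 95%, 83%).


Complement = opposite side of color wheel = hue + 180°
H' = (73 + 180) mod 360 = 253°
S and L unchanged.
= HSL(253°, 95%, 83%)


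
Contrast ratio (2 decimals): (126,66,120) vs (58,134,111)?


Linearize each sRGB channel c=v/255: c/12.92 if c ≤ 0.04045 else ((c+0.055)/1.055)^2.4
L = 0.2126×R_lin + 0.7152×G_lin + 0.0722×B_lin
Color 1 (126,66,120):
  R=126: 126/255≈0.4941 > 0.04045 → ((0.4941+0.055)/1.055)^2.4 ≈ 0.20864
  G=66: 66/255≈0.2588 > 0.04045 → ((0.2588+0.055)/1.055)^2.4 ≈ 0.05448
  B=120: 120/255≈0.4706 > 0.04045 → ((0.4706+0.055)/1.055)^2.4 ≈ 0.18782
  L1 = 0.2126×0.20864 + 0.7152×0.05448 + 0.0722×0.18782 ≈ 0.09688
Color 2 (58,134,111):
  R=58: 58/255≈0.2275 > 0.04045 → ((0.2275+0.055)/1.055)^2.4 ≈ 0.04231
  G=134: 134/255≈0.5255 > 0.04045 → ((0.5255+0.055)/1.055)^2.4 ≈ 0.23840
  B=111: 111/255≈0.4353 > 0.04045 → ((0.4353+0.055)/1.055)^2.4 ≈ 0.15896
  L2 = 0.2126×0.04231 + 0.7152×0.23840 + 0.0722×0.15896 ≈ 0.19097
Lighter = 0.19097, Darker = 0.09688
Ratio = (L_lighter + 0.05) / (L_darker + 0.05)
Ratio = (0.19097 + 0.05) / (0.09688 + 0.05) = 0.24097 / 0.14688 ≈ 1.6406
Ratio ≈ 1.64:1


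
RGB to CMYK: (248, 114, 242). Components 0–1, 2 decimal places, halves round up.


R'=248/255≈0.9725, G'=114/255≈0.4471, B'=242/255≈0.9490
K = 1 - max(R',G',B') = 1 - 248/255 = 7/255 = 0.02745… → 0.03
(1-R'-K)/(1-K) simplifies to (max-R)/max with max = 248:
C = (248-248)/248 = 0/248 = 0 → 0.00
M = (248-114)/248 = 134/248 = 0.54032… → 0.54
Y = (248-242)/248 = 6/248 = 0.02419… → 0.02
= CMYK(0.00, 0.54, 0.02, 0.03)


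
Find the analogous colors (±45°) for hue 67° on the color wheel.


Base hue: 67°
Left analog: (67 - 45) mod 360 = 22°
Right analog: (67 + 45) mod 360 = 112°
Analogous hues = 22° and 112°


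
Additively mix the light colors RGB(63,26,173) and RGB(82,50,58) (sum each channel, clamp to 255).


Additive: each channel = min(255, C₁+C₂)
R: 63+82 = 145 → 145
G: 26+50 = 76 → 76
B: 173+58 = 231 → 231
= RGB(145, 76, 231)


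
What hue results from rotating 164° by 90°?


New hue = (H + rotation) mod 360
New hue = (164 + 90) mod 360
= 254 mod 360
= 254°


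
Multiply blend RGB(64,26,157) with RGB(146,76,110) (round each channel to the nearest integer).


Multiply: C = A×B/255, rounded to nearest integer
R: 64×146/255 = 9344/255 ≈ 36.643 → 37
G: 26×76/255 = 1976/255 ≈ 7.749 → 8
B: 157×110/255 = 17270/255 ≈ 67.725 → 68
= RGB(37, 8, 68)


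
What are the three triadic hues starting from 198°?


Triadic: equally spaced at 120° intervals
H1 = 198°
H2 = (198 + 120) mod 360 = 318°
H3 = (198 + 240) mod 360 = 78°
Triadic = 198°, 318°, 78°


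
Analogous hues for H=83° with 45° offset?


Base hue: 83°
Left analog: (83 - 45) mod 360 = 38°
Right analog: (83 + 45) mod 360 = 128°
Analogous hues = 38° and 128°


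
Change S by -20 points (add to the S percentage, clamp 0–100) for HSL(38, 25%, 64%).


Original S = 25%
Adjustment = -20 percentage points
New S = 25 + (-20) = 5
Clamp to [0, 100] → 5
= HSL(38°, 5%, 64%)


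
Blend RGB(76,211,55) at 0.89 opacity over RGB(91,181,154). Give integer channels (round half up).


C = α×F + (1-α)×B, with 1-α = 0.11
R: 0.89×76 + 0.11×91 = 67.64 + 10.01 = 77.65 → 78
G: 0.89×211 + 0.11×181 = 187.79 + 19.91 = 207.70 → 208
B: 0.89×55 + 0.11×154 = 48.95 + 16.94 = 65.89 → 66
= RGB(78, 208, 66)


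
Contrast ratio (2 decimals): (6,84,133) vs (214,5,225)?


Linearize each sRGB channel c=v/255: c/12.92 if c ≤ 0.04045 else ((c+0.055)/1.055)^2.4
L = 0.2126×R_lin + 0.7152×G_lin + 0.0722×B_lin
Color 1 (6,84,133):
  R=6: 6/255≈0.0235 ≤ 0.04045 → 0.0235/12.92 ≈ 0.00182
  G=84: 84/255≈0.3294 > 0.04045 → ((0.3294+0.055)/1.055)^2.4 ≈ 0.08866
  B=133: 133/255≈0.5216 > 0.04045 → ((0.5216+0.055)/1.055)^2.4 ≈ 0.23455
  L1 = 0.2126×0.00182 + 0.7152×0.08866 + 0.0722×0.23455 ≈ 0.08073
Color 2 (214,5,225):
  R=214: 214/255≈0.8392 > 0.04045 → ((0.8392+0.055)/1.055)^2.4 ≈ 0.67244
  G=5: 5/255≈0.0196 ≤ 0.04045 → 0.0196/12.92 ≈ 0.00152
  B=225: 225/255≈0.8824 > 0.04045 → ((0.8824+0.055)/1.055)^2.4 ≈ 0.75294
  L2 = 0.2126×0.67244 + 0.7152×0.00152 + 0.0722×0.75294 ≈ 0.19841
Lighter = 0.19841, Darker = 0.08073
Ratio = (L_lighter + 0.05) / (L_darker + 0.05)
Ratio = (0.19841 + 0.05) / (0.08073 + 0.05) = 0.24841 / 0.13073 ≈ 1.9002
Ratio ≈ 1.90:1


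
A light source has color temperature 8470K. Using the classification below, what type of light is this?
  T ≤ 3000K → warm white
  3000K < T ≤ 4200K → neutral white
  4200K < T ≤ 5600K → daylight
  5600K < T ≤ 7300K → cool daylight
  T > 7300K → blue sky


Temperature: 8470K
8470K > 7300K → blue sky
Classification: blue sky


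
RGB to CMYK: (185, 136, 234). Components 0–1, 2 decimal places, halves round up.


R'=185/255≈0.7255, G'=136/255≈0.5333, B'=234/255≈0.9176
K = 1 - max(R',G',B') = 1 - 234/255 = 21/255 = 0.08235… → 0.08
(1-R'-K)/(1-K) simplifies to (max-R)/max with max = 234:
C = (234-185)/234 = 49/234 = 0.20940… → 0.21
M = (234-136)/234 = 98/234 = 0.41880… → 0.42
Y = (234-234)/234 = 0/234 = 0 → 0.00
= CMYK(0.21, 0.42, 0.00, 0.08)


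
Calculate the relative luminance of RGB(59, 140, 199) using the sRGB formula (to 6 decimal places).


Linearize each channel (sRGB transfer function): c = v/255; c_lin = c/12.92 if c ≤ 0.04045, else ((c+0.055)/1.055)^2.4
  R: 59/255 ≈ 0.231373 > 0.04045 → ((0.231373+0.055)/1.055)^2.4 ≈ 0.043735
  G: 140/255 ≈ 0.549020 > 0.04045 → ((0.549020+0.055)/1.055)^2.4 ≈ 0.262251
  B: 199/255 ≈ 0.780392 > 0.04045 → ((0.780392+0.055)/1.055)^2.4 ≈ 0.571125
R_lin = 0.043735, G_lin = 0.262251, B_lin = 0.571125
L = 0.2126×R + 0.7152×G + 0.0722×B
L = 0.2126×0.043735 + 0.7152×0.262251 + 0.0722×0.571125
L ≈ 0.238095


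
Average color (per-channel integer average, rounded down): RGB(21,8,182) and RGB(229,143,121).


Midpoint: each channel = ⌊(C₁+C₂)/2⌋
R: ⌊(21+229)/2⌋ = 125
G: ⌊(8+143)/2⌋ = 75
B: ⌊(182+121)/2⌋ = 151
= RGB(125, 75, 151)


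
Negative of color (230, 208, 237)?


Invert: (255-R, 255-G, 255-B)
R: 255-230 = 25
G: 255-208 = 47
B: 255-237 = 18
= RGB(25, 47, 18)


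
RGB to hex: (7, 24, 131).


R = 7 → 07 (hex)
G = 24 → 18 (hex)
B = 131 → 83 (hex)
Hex = #071883


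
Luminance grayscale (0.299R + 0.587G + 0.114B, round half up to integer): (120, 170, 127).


Gray = 0.299×R + 0.587×G + 0.114×B
Gray = 0.299×120 + 0.587×170 + 0.114×127
Gray = 35.880 + 99.790 + 14.478
Gray = 150.148 → round half up → 150
Gray = 150


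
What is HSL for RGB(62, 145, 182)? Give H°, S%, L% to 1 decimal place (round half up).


Normalize: R'=62/255≈0.2431, G'=145/255≈0.5686, B'=182/255≈0.7137
Max=182/255, Min=62/255, Δ=Max-Min=120/255
L = (Max+Min)/2 = (182+62)/510 = 244/510 = 0.47843… → L = 47.8%
L ≤ 0.5 → S = Δ/(Max+Min) = 120/(182+62) = 120/244 = 0.49180… → S = 49.2%
(the 1/255 factors cancel in S and H, so raw channel differences can be used)
Max is B' → H = 60 × ((R-G)/Δ + 4) = 60 × ((62-145)/120 + 4)
  -83/120 + 4 = -0.6916… + 4 = 3.3083…
  H = 60 × 3.3083… = 198.5° → H = 198.5°
= HSL(198.5°, 49.2%, 47.8%)


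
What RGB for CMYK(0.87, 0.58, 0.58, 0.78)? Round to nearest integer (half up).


R = 255 × (1-C) × (1-K) = 255 × 0.13 × 0.22 = 7.293 → 7
G = 255 × (1-M) × (1-K) = 255 × 0.42 × 0.22 = 23.562 → 24
B = 255 × (1-Y) × (1-K) = 255 × 0.42 × 0.22 = 23.562 → 24
= RGB(7, 24, 24)


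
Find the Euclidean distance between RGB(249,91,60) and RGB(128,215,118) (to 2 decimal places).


d = √[(R₁-R₂)² + (G₁-G₂)² + (B₁-B₂)²]
d = √[(249-128)² + (91-215)² + (60-118)²]
d = √[14641 + 15376 + 3364]
d = √33381
d ≈ 182.70


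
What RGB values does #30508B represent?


30 → 48 (R)
50 → 80 (G)
8B → 139 (B)
= RGB(48, 80, 139)


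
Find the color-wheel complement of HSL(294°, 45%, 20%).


Complement = opposite side of color wheel = hue + 180°
H' = (294 + 180) mod 360 = 114°
S and L unchanged.
= HSL(114°, 45%, 20%)


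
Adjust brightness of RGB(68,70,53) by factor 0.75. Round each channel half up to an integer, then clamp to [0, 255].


Multiply each channel by 0.75, round half up, clamp to [0, 255]
R: 68×0.75 = 51
G: 70×0.75 = 52.5 → round → 53
B: 53×0.75 = 39.75 → round → 40
= RGB(51, 53, 40)


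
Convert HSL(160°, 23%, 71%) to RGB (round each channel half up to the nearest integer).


H=160°, S=0.23, L=0.71
C = (1-|2L-1|)×S = (1-|0.42|)×0.23 = 0.1334
H' = H/60 = 160/60 ≈ 2.6667; X = C×(1-|H' mod 2 - 1|) ≈ 0.0889
m = L - C/2 = 0.71 - 0.0667 = 0.6433
Sector ⌊H'⌋ = 2 → (R',G',B') = (0.0, 0.1334, ≈0.0889)
RGB = ((R'+m)×255, (G'+m)×255, (B'+m)×255) = (164.0415, 198.0585, 186.7195)
Round half up → RGB(164, 198, 187)


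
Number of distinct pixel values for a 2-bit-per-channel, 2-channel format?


Total bits = 2 bits/channel × 2 channels = 4 bits
Distinct pixel values = 2^4
= 16 pixel values


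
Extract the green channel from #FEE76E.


Color: #FEE76E
R = FE = 254
G = E7 = 231
B = 6E = 110
Green = 231


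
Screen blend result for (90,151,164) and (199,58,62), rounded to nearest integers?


Screen: C = 255 - (255-A)×(255-B)/255, rounded to nearest integer
R: 255 - (255-90)×(255-199)/255 = 255 - 9240/255 ≈ 255 - 36.235 = 218.765 → 219
G: 255 - (255-151)×(255-58)/255 = 255 - 20488/255 ≈ 255 - 80.345 = 174.655 → 175
B: 255 - (255-164)×(255-62)/255 = 255 - 17563/255 ≈ 255 - 68.875 = 186.125 → 186
= RGB(219, 175, 186)


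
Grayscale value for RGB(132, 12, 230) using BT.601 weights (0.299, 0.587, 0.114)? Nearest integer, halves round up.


Gray = 0.299×R + 0.587×G + 0.114×B
Gray = 0.299×132 + 0.587×12 + 0.114×230
Gray = 39.468 + 7.044 + 26.220
Gray = 72.732 → round half up → 73
Gray = 73


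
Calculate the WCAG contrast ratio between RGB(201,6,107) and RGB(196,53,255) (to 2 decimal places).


Linearize each sRGB channel c=v/255: c/12.92 if c ≤ 0.04045 else ((c+0.055)/1.055)^2.4
L = 0.2126×R_lin + 0.7152×G_lin + 0.0722×B_lin
Color 1 (201,6,107):
  R=201: 201/255≈0.7882 > 0.04045 → ((0.7882+0.055)/1.055)^2.4 ≈ 0.58408
  G=6: 6/255≈0.0235 ≤ 0.04045 → 0.0235/12.92 ≈ 0.00182
  B=107: 107/255≈0.4196 > 0.04045 → ((0.4196+0.055)/1.055)^2.4 ≈ 0.14703
  L1 = 0.2126×0.58408 + 0.7152×0.00182 + 0.0722×0.14703 ≈ 0.13609
Color 2 (196,53,255):
  R=196: 196/255≈0.7686 > 0.04045 → ((0.7686+0.055)/1.055)^2.4 ≈ 0.55201
  G=53: 53/255≈0.2078 > 0.04045 → ((0.2078+0.055)/1.055)^2.4 ≈ 0.03560
  B=255: 255/255≈1.0000 > 0.04045 → ((1.0000+0.055)/1.055)^2.4 ≈ 1.00000
  L2 = 0.2126×0.55201 + 0.7152×0.03560 + 0.0722×1.00000 ≈ 0.21502
Lighter = 0.21502, Darker = 0.13609
Ratio = (L_lighter + 0.05) / (L_darker + 0.05)
Ratio = (0.21502 + 0.05) / (0.13609 + 0.05) = 0.26502 / 0.18609 ≈ 1.4241
Ratio ≈ 1.42:1


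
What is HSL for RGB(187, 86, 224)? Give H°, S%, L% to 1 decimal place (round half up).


Normalize: R'=187/255≈0.7333, G'=86/255≈0.3373, B'=224/255≈0.8784
Max=224/255, Min=86/255, Δ=Max-Min=138/255
L = (Max+Min)/2 = (224+86)/510 = 310/510 = 0.60784… → L = 60.8%
L > 0.5 → S = Δ/(2-Max-Min) = 138/(510-224-86) = 138/200 = 0.69 → S = 69.0%
(the 1/255 factors cancel in S and H, so raw channel differences can be used)
Max is B' → H = 60 × ((R-G)/Δ + 4) = 60 × ((187-86)/138 + 4)
  101/138 + 4 = 0.7318… + 4 = 4.7318…
  H = 60 × 4.7318… = 283.913…° → H = 283.9°
= HSL(283.9°, 69.0%, 60.8%)


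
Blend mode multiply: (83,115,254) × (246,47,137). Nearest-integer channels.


Multiply: C = A×B/255, rounded to nearest integer
R: 83×246/255 = 20418/255 ≈ 80.071 → 80
G: 115×47/255 = 5405/255 ≈ 21.196 → 21
B: 254×137/255 = 34798/255 ≈ 136.463 → 136
= RGB(80, 21, 136)


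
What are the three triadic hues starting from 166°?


Triadic: equally spaced at 120° intervals
H1 = 166°
H2 = (166 + 120) mod 360 = 286°
H3 = (166 + 240) mod 360 = 46°
Triadic = 166°, 286°, 46°


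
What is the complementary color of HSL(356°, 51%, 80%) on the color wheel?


Complement = opposite side of color wheel = hue + 180°
H' = (356 + 180) mod 360 = 176°
S and L unchanged.
= HSL(176°, 51%, 80%)


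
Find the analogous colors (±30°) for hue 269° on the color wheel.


Base hue: 269°
Left analog: (269 - 30) mod 360 = 239°
Right analog: (269 + 30) mod 360 = 299°
Analogous hues = 239° and 299°


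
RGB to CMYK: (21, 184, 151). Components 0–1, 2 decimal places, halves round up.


R'=21/255≈0.0824, G'=184/255≈0.7216, B'=151/255≈0.5922
K = 1 - max(R',G',B') = 1 - 184/255 = 71/255 = 0.27843… → 0.28
(1-R'-K)/(1-K) simplifies to (max-R)/max with max = 184:
C = (184-21)/184 = 163/184 = 0.88586… → 0.89
M = (184-184)/184 = 0/184 = 0 → 0.00
Y = (184-151)/184 = 33/184 = 0.17934… → 0.18
= CMYK(0.89, 0.00, 0.18, 0.28)


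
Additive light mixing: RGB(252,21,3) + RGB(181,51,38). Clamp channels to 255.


Additive: each channel = min(255, C₁+C₂)
R: 252+181 = 433 → 255
G: 21+51 = 72 → 72
B: 3+38 = 41 → 41
= RGB(255, 72, 41)


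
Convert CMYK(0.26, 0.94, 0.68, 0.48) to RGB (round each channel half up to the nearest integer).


R = 255 × (1-C) × (1-K) = 255 × 0.74 × 0.52 = 98.124 → 98
G = 255 × (1-M) × (1-K) = 255 × 0.06 × 0.52 = 7.956 → 8
B = 255 × (1-Y) × (1-K) = 255 × 0.32 × 0.52 = 42.432 → 42
= RGB(98, 8, 42)


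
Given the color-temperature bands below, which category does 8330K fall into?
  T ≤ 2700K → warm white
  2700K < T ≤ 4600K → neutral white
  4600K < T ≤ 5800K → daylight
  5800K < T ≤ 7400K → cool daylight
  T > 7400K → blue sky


Temperature: 8330K
8330K > 7400K → blue sky
Classification: blue sky


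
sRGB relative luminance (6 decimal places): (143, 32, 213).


Linearize each channel (sRGB transfer function): c = v/255; c_lin = c/12.92 if c ≤ 0.04045, else ((c+0.055)/1.055)^2.4
  R: 143/255 ≈ 0.560784 > 0.04045 → ((0.560784+0.055)/1.055)^2.4 ≈ 0.274677
  G: 32/255 ≈ 0.125490 > 0.04045 → ((0.125490+0.055)/1.055)^2.4 ≈ 0.014444
  B: 213/255 ≈ 0.835294 > 0.04045 → ((0.835294+0.055)/1.055)^2.4 ≈ 0.665387
R_lin = 0.274677, G_lin = 0.014444, B_lin = 0.665387
L = 0.2126×R + 0.7152×G + 0.0722×B
L = 0.2126×0.274677 + 0.7152×0.014444 + 0.0722×0.665387
L ≈ 0.116768


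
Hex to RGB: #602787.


60 → 96 (R)
27 → 39 (G)
87 → 135 (B)
= RGB(96, 39, 135)


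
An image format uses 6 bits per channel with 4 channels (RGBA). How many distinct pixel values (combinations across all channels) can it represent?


Total bits = 6 bits/channel × 4 channels = 24 bits
Distinct pixel values = 2^24
= 16,777,216 pixel values


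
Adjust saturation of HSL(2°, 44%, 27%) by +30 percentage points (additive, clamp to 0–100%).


Original S = 44%
Adjustment = +30 percentage points
New S = 44 + (30) = 74
Clamp to [0, 100] → 74
= HSL(2°, 74%, 27%)


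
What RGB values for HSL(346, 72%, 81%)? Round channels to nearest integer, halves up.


H=346°, S=0.72, L=0.81
C = (1-|2L-1|)×S = (1-|0.62|)×0.72 = 0.2736
H' = H/60 = 346/60 ≈ 5.7667; X = C×(1-|H' mod 2 - 1|) = 0.06384
m = L - C/2 = 0.81 - 0.1368 = 0.6732
Sector ⌊H'⌋ = 5 → (R',G',B') = (0.2736, 0.0, 0.06384)
RGB = ((R'+m)×255, (G'+m)×255, (B'+m)×255) = (241.434, 171.666, 187.9452)
Round half up → RGB(241, 172, 188)


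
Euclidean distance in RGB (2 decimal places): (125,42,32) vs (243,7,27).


d = √[(R₁-R₂)² + (G₁-G₂)² + (B₁-B₂)²]
d = √[(125-243)² + (42-7)² + (32-27)²]
d = √[13924 + 1225 + 25]
d = √15174
d ≈ 123.18


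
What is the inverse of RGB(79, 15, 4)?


Invert: (255-R, 255-G, 255-B)
R: 255-79 = 176
G: 255-15 = 240
B: 255-4 = 251
= RGB(176, 240, 251)


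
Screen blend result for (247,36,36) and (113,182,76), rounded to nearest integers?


Screen: C = 255 - (255-A)×(255-B)/255, rounded to nearest integer
R: 255 - (255-247)×(255-113)/255 = 255 - 1136/255 ≈ 255 - 4.455 = 250.545 → 251
G: 255 - (255-36)×(255-182)/255 = 255 - 15987/255 ≈ 255 - 62.694 = 192.306 → 192
B: 255 - (255-36)×(255-76)/255 = 255 - 39201/255 ≈ 255 - 153.729 = 101.271 → 101
= RGB(251, 192, 101)


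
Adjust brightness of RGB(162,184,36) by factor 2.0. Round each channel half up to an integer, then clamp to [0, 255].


Multiply each channel by 2.0, round half up, clamp to [0, 255]
R: 162×2.0 = 324 → clamp → 255
G: 184×2.0 = 368 → clamp → 255
B: 36×2.0 = 72
= RGB(255, 255, 72)


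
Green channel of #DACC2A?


Color: #DACC2A
R = DA = 218
G = CC = 204
B = 2A = 42
Green = 204


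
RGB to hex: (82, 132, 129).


R = 82 → 52 (hex)
G = 132 → 84 (hex)
B = 129 → 81 (hex)
Hex = #528481


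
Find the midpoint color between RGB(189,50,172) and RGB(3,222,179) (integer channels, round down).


Midpoint: each channel = ⌊(C₁+C₂)/2⌋
R: ⌊(189+3)/2⌋ = 96
G: ⌊(50+222)/2⌋ = 136
B: ⌊(172+179)/2⌋ = 175
= RGB(96, 136, 175)


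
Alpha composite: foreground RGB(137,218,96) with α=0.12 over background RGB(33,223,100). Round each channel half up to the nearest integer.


C = α×F + (1-α)×B, with 1-α = 0.88
R: 0.12×137 + 0.88×33 = 16.44 + 29.04 = 45.48 → 45
G: 0.12×218 + 0.88×223 = 26.16 + 196.24 = 222.40 → 222
B: 0.12×96 + 0.88×100 = 11.52 + 88.00 = 99.52 → 100
= RGB(45, 222, 100)


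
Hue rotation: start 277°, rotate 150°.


New hue = (H + rotation) mod 360
New hue = (277 + 150) mod 360
= 427 mod 360
= 67°


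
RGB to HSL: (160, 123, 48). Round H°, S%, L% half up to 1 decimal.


Normalize: R'=160/255≈0.6275, G'=123/255≈0.4824, B'=48/255≈0.1882
Max=160/255, Min=48/255, Δ=Max-Min=112/255
L = (Max+Min)/2 = (160+48)/510 = 208/510 = 0.40784… → L = 40.8%
L ≤ 0.5 → S = Δ/(Max+Min) = 112/(160+48) = 112/208 = 0.53846… → S = 53.8%
(the 1/255 factors cancel in S and H, so raw channel differences can be used)
Max is R' → H = 60 × (((G-B)/Δ) mod 6) = 60 × (((123-48)/112) mod 6)
  75/112 = 0.6696…
  H = 60 × 0.6696… = 40.178…° → H = 40.2°
= HSL(40.2°, 53.8%, 40.8%)
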